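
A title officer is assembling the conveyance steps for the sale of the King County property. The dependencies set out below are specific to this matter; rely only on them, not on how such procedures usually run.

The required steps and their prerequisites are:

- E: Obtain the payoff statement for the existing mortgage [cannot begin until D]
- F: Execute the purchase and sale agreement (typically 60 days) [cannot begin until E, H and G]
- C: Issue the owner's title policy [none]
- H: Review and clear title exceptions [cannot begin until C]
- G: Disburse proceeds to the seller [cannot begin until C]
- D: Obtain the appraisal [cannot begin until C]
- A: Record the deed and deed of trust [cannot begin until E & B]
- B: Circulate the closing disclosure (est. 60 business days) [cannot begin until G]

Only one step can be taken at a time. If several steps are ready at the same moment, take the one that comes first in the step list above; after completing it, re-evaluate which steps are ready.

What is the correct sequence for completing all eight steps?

C → H → G → D → E → F → B → A

C has no prerequisites → C first.
Ready: H, G and D. H is listed earlier → H.
Now G and D have their prerequisites met. G is listed earlier, so G next.
Now D and B have their prerequisites met. D is listed earlier, so D next.
E now also ready, so the ready set is {E, B}; E is listed earlier → E.
F and B are both available; F is listed earlier → F.
B is the only step now ready → B.
A needed E and B, now all done → A.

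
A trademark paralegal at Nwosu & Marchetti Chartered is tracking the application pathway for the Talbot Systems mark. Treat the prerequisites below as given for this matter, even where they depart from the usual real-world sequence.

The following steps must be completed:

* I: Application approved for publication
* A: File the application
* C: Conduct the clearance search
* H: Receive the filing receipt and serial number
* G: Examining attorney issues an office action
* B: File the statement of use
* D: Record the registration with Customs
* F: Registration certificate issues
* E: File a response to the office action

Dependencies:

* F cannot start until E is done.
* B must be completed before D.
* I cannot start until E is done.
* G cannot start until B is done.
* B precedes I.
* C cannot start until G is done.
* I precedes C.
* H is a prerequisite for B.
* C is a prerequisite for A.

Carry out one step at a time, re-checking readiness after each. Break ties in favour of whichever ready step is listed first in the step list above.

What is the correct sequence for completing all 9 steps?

H → B → G → D → E → I → C → A → F

Nothing is required for H and E. H is listed earlier → H first.
Ready: B and E. B is listed earlier → B.
Now G, D and E have their prerequisites met. G is listed earlier, so G next.
D and E are both available; D is listed earlier → D.
E is the only step now ready → E.
I and F are both available; I is listed earlier → I.
Now C and F have their prerequisites met. C is listed earlier, so C next.
Now A and F have their prerequisites met. A is listed earlier, so A next.
That leaves F as the only ready step → F.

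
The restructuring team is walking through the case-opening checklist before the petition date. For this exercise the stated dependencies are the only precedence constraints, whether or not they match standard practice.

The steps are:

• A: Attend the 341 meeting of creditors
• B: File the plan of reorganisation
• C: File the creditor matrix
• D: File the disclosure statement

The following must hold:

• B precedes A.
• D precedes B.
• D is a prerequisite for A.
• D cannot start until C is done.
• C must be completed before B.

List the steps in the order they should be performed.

C, D, B, A

C has no prerequisites → C first.
Next only D has its prerequisites met → D.
That leaves B as the only ready step → B.
A needed B and D, now all done → A.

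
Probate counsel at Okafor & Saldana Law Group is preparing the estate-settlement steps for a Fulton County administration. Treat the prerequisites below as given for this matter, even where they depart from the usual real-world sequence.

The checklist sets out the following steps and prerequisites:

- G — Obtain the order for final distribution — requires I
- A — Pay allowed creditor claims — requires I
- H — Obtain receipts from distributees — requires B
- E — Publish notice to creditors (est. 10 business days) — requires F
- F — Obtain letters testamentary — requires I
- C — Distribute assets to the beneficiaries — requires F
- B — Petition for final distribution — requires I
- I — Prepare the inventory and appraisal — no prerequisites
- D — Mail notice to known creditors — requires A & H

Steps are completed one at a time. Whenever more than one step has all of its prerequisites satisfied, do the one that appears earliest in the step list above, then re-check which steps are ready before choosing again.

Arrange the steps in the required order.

I has no prerequisites → I first.
Now G, A, F and B have their prerequisites met. G is listed earlier, so G next.
A, F and B are all available; A is listed earlier → A.
Now F and B have their prerequisites met. F is listed earlier, so F next.
Ready: E, C and B. E is listed earlier → E.
C and B are both available; C is listed earlier → C.
B needed I, now all done → B.
H needed B, now all done → H.
D needed A and H, now all done → D.

I, G, A, F, E, C, B, H, D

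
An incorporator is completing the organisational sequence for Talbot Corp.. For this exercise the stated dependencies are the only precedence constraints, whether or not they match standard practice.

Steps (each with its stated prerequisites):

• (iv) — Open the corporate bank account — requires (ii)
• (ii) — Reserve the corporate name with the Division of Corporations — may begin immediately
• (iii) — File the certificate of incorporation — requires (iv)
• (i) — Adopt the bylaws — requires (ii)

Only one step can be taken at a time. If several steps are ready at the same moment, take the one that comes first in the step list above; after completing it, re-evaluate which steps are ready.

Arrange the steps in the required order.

(ii) → (iv) → (iii) → (i)

(ii) has no prerequisites → (ii) first.
Now (iv) and (i) have their prerequisites met. (iv) is listed earlier, so (iv) next.
(iii) now also ready, so the ready set is {(iii), (i)}; (iii) is listed earlier → (iii).
(i) needed (ii), now all done → (i).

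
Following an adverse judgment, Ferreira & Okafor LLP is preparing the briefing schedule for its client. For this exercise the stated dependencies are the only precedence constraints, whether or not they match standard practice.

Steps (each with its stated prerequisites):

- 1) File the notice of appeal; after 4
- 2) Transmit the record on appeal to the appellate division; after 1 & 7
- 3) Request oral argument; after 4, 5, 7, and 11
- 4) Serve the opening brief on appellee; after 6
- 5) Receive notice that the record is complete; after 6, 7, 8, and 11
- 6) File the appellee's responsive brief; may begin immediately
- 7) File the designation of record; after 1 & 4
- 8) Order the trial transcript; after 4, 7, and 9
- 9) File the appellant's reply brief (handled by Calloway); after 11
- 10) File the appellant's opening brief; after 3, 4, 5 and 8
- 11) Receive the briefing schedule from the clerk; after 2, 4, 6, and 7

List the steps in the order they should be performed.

6 4 1 7 2 11 9 8 5 3 10

6 has no prerequisites → 6 first.
Next only 4 has its prerequisites met → 4.
1 needed 4, now all done → 1.
7 needed 1 and 4, now all done → 7.
2 needed 1 and 7, now all done → 2.
11 needed 2, 4, 6 and 7, now all done → 11.
That leaves 9 as the only ready step → 9.
8 needed 4, 7 and 9, now all done → 8.
5 needed 6, 7, 8 and 11, now all done → 5.
That leaves 3 as the only ready step → 3.
Next only 10 has its prerequisites met → 10.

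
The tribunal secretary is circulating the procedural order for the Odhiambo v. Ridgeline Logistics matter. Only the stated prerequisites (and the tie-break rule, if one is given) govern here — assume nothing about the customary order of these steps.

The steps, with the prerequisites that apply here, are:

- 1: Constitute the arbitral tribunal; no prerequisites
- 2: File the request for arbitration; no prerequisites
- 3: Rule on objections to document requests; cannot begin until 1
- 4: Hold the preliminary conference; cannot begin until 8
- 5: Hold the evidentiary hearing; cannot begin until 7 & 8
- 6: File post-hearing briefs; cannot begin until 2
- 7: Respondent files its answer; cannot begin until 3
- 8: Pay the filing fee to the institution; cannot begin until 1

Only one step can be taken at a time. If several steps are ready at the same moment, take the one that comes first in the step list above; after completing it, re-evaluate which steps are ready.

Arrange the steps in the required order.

1 2 3 6 7 8 4 5

Nothing is required for 1 and 2. 1 is listed earlier → 1 first.
Now 2, 3 and 8 have their prerequisites met. 2 is listed earlier, so 2 next.
6 now also ready, so the ready set is {3, 6, 8}; 3 is listed earlier → 3.
7 now also ready, so the ready set is {6, 7, 8}; 6 is listed earlier → 6.
7 and 8 are both available; 7 is listed earlier → 7.
8 needed 1, now all done → 8.
Ready: 4 and 5. 4 is listed earlier → 4.
5 needed 7 and 8, now all done → 5.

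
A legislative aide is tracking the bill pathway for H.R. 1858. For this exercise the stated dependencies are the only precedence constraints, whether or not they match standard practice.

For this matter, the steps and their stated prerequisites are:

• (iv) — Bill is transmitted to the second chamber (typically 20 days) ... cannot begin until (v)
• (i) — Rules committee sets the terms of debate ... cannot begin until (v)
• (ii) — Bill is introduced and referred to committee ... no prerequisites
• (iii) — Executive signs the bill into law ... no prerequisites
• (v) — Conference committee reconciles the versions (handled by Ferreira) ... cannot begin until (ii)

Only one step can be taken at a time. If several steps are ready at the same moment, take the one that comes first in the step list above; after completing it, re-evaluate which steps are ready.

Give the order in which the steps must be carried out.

Nothing is required for (ii) and (iii). (ii) is listed earlier → (ii) first.
(v) now also ready, so the ready set is {(iii), (v)}; (iii) is listed earlier → (iii).
(v) needed (ii), now all done → (v).
Ready: (iv) and (i). (iv) is listed earlier → (iv).
Next only (i) has its prerequisites met → (i).

(ii), (iii), (v), (iv), (i)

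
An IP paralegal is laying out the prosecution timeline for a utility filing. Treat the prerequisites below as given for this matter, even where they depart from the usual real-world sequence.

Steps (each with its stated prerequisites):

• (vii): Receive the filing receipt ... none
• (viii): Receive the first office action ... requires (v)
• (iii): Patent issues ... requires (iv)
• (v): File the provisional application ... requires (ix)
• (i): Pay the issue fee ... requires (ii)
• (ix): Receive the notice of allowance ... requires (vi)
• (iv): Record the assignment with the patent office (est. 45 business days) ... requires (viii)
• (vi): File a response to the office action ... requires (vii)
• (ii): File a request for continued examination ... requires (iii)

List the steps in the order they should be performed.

(vii) (vi) (ix) (v) (viii) (iv) (iii) (ii) (i)

(vii) has no prerequisites → (vii) first.
That leaves (vi) as the only ready step → (vi).
That leaves (ix) as the only ready step → (ix).
(v) is the only step now ready → (v).
That leaves (viii) as the only ready step → (viii).
(iv) needed (viii), now all done → (iv).
(iii) needed (iv), now all done → (iii).
Next only (ii) has its prerequisites met → (ii).
(i) needed (ii), now all done → (i).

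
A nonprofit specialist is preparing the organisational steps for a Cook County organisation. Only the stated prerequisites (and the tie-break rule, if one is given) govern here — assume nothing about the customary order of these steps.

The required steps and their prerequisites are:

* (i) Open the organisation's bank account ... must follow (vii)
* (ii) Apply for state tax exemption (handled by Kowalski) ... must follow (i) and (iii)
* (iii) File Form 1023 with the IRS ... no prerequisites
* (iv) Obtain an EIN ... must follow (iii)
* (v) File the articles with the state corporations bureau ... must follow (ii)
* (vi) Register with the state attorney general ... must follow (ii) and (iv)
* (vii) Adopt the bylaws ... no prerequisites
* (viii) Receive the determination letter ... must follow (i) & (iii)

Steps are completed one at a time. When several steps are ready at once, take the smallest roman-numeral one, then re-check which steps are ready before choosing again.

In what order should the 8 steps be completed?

(iii) and (vii) have no prerequisites; (iii) has the earlier label, so (iii) is first.
(iv) now also ready, so the ready set is {(iv), (vii)}; (iv) has the earlier label → (iv).
(vii) is the only step now ready → (vii).
(i) is the only step now ready → (i).
(ii) and (viii) are both available; (ii) has the earlier label → (ii).
Ready: (v), (vi) and (viii). (v) has the earlier label → (v).
(vi) and (viii) are both available; (vi) has the earlier label → (vi).
That leaves (viii) as the only ready step → (viii).

(iii), (iv), (vii), (i), (ii), (v), (vi), (viii)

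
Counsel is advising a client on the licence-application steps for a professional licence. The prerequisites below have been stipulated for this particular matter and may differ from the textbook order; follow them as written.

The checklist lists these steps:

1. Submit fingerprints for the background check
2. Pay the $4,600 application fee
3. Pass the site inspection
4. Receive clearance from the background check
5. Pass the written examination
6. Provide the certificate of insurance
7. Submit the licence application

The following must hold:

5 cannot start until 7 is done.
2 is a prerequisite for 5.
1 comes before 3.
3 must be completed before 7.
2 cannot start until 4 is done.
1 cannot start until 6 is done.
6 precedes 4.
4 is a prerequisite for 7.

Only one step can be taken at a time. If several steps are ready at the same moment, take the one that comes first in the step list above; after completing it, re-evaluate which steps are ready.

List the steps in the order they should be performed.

6 1 3 4 2 7 5

Only 6 has no prerequisites, so it is first.
1 and 4 are both available; 1 is listed earlier → 1.
3 now also ready, so the ready set is {3, 4}; 3 is listed earlier → 3.
Next only 4 has its prerequisites met → 4.
Ready: 2 and 7. 2 is listed earlier → 2.
That leaves 7 as the only ready step → 7.
That leaves 5 as the only ready step → 5.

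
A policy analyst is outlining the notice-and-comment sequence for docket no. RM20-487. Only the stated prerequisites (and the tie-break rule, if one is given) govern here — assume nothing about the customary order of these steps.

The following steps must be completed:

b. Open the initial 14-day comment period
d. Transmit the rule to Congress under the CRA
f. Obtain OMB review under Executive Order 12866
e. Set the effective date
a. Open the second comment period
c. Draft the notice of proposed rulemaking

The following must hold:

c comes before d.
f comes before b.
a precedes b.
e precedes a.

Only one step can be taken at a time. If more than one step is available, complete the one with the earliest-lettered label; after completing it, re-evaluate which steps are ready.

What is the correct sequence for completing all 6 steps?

c, d, e, a, f, b

Nothing is required for c, e and f. c has the earlier label → c first.
d now also ready, so the ready set is {d, e, f}; d has the earlier label → d.
e and f are both available; e has the earlier label → e.
Ready: a and f. a has the earlier label → a.
f is the only step now ready → f.
Next only b has its prerequisites met → b.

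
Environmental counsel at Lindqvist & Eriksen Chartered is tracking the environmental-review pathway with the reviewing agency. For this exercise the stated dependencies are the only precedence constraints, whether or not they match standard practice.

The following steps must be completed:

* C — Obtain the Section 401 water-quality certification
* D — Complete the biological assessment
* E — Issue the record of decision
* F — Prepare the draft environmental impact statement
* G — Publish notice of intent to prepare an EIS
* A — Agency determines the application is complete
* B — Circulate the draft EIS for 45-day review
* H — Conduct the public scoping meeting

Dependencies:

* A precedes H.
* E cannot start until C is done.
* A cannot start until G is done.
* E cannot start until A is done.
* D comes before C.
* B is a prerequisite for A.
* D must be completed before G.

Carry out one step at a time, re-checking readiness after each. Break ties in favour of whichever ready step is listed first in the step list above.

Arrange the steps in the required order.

D, F and B have no prerequisites; D is listed earlier, so D is first.
Now C, F, G and B have their prerequisites met. C is listed earlier, so C next.
F, G and B are all available; F is listed earlier → F.
Now G and B have their prerequisites met. G is listed earlier, so G next.
B is the only step now ready → B.
Next only A has its prerequisites met → A.
Ready: E and H. E is listed earlier → E.
Next only H has its prerequisites met → H.

D, C, F, G, B, A, E, H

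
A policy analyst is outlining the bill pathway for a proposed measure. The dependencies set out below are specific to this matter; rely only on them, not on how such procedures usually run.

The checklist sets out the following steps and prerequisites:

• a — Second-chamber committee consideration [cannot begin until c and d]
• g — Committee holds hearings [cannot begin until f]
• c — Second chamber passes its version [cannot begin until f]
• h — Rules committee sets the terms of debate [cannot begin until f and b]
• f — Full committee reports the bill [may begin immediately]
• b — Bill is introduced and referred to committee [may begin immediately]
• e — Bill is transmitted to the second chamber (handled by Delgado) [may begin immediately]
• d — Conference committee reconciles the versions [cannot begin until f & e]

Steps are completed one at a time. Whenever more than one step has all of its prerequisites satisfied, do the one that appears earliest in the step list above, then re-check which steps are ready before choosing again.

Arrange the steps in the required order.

Nothing is required for f, b and e. f is listed earlier → f first.
Ready: g, c, b and e. g is listed earlier → g.
c, b and e are all available; c is listed earlier → c.
b and e are both available; b is listed earlier → b.
Now h and e have their prerequisites met. h is listed earlier, so h next.
That leaves e as the only ready step → e.
That leaves d as the only ready step → d.
a needed c and d, now all done → a.

f, g, c, b, h, e, d, a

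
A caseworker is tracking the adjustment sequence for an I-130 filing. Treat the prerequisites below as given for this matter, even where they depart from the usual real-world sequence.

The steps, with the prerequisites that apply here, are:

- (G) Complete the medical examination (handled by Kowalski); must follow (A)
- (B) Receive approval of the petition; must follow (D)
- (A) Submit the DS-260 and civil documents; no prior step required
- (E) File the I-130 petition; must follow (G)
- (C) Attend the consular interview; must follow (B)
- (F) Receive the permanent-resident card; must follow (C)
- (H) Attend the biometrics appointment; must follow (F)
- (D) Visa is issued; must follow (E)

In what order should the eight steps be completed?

(A), (G), (E), (D), (B), (C), (F), (H)

(A) has no prerequisites → (A) first.
(G) needed (A), now all done → (G).
That leaves (E) as the only ready step → (E).
(D) is the only step now ready → (D).
That leaves (B) as the only ready step → (B).
(C) needed (B), now all done → (C).
That leaves (F) as the only ready step → (F).
(H) is the only step now ready → (H).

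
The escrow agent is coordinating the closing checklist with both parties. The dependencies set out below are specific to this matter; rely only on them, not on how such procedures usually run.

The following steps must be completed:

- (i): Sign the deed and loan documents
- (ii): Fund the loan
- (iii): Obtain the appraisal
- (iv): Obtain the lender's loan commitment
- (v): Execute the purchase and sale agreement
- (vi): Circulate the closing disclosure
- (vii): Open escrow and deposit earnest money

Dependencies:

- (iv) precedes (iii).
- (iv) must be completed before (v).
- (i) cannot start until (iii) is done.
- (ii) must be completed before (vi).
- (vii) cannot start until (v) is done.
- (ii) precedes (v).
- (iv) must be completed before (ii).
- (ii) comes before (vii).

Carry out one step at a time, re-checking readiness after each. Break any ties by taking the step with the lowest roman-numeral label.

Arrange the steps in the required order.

(iv) has no prerequisites → (iv) first.
Ready: (ii) and (iii). (ii) has the earlier label → (ii).
(v) and (vi) now also ready, so the ready set is {(iii), (v), (vi)}; (iii) has the earlier label → (iii).
(i) now also ready, so the ready set is {(i), (v), (vi)}; (i) has the earlier label → (i).
(v) and (vi) are both available; (v) has the earlier label → (v).
(vii) now also ready, so the ready set is {(vi), (vii)}; (vi) has the earlier label → (vi).
That leaves (vii) as the only ready step → (vii).

(iv), (ii), (iii), (i), (v), (vi), (vii)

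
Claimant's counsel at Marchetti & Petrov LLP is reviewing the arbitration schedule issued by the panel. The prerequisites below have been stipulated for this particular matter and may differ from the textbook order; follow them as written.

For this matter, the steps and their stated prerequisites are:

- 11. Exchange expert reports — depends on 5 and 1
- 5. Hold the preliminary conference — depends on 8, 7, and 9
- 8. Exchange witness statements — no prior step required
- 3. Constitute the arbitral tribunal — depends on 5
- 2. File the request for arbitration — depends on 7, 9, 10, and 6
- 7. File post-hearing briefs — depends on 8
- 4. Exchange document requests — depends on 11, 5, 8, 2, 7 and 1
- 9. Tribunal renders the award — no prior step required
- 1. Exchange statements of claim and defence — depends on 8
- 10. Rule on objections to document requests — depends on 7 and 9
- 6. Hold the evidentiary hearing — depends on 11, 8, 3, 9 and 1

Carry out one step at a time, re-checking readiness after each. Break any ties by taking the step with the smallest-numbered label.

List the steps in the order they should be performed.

8, 1, 7, 9, 5, 3, 10, 11, 6, 2, 4

8 and 9 have no prerequisites; 8 has the earlier label, so 8 is first.
Ready: 1, 7 and 9. 1 has the earlier label → 1.
Now 7 and 9 have their prerequisites met. 7 has the earlier label, so 7 next.
9 is the only step now ready → 9.
Now 5 and 10 have their prerequisites met. 5 has the earlier label, so 5 next.
3 and 11 now also ready, so the ready set is {3, 10, 11}; 3 has the earlier label → 3.
10 and 11 are both available; 10 has the earlier label → 10.
That leaves 11 as the only ready step → 11.
Next only 6 has its prerequisites met → 6.
2 is the only step now ready → 2.
That leaves 4 as the only ready step → 4.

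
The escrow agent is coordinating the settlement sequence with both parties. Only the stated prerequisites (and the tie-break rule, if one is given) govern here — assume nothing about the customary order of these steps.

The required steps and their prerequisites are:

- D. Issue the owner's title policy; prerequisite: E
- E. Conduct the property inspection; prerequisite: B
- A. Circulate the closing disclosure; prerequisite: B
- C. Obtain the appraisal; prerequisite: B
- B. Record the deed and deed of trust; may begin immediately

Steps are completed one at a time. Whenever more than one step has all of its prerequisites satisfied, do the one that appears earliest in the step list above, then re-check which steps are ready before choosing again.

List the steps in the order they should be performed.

B has no prerequisites → B first.
Now E, A and C have their prerequisites met. E is listed earlier, so E next.
D now also ready, so the ready set is {D, A, C}; D is listed earlier → D.
Ready: A and C. A is listed earlier → A.
That leaves C as the only ready step → C.

B, E, D, A, C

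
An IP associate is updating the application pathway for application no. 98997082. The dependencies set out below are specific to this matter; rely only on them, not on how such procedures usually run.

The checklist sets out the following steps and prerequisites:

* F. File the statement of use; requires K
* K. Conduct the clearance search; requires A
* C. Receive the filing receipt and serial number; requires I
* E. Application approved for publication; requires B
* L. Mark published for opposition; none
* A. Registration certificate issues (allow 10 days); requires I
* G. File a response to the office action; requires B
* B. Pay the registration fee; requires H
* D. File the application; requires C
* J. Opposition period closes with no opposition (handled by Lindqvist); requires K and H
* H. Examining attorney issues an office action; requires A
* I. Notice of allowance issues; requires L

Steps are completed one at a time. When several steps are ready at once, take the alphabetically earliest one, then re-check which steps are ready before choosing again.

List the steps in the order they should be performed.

L → I → A → C → D → H → B → E → G → K → F → J

L has no prerequisites → L first.
That leaves I as the only ready step → I.
A and C are both available; A has the earlier label → A.
H and K now also ready, so the ready set is {C, H, K}; C has the earlier label → C.
D now also ready, so the ready set is {D, H, K}; D has the earlier label → D.
H and K are both available; H has the earlier label → H.
Now B and K have their prerequisites met. B has the earlier label, so B next.
Now E, G and K have their prerequisites met. E has the earlier label, so E next.
G and K are both available; G has the earlier label → G.
That leaves K as the only ready step → K.
Now F and J have their prerequisites met. F has the earlier label, so F next.
J is the only step now ready → J.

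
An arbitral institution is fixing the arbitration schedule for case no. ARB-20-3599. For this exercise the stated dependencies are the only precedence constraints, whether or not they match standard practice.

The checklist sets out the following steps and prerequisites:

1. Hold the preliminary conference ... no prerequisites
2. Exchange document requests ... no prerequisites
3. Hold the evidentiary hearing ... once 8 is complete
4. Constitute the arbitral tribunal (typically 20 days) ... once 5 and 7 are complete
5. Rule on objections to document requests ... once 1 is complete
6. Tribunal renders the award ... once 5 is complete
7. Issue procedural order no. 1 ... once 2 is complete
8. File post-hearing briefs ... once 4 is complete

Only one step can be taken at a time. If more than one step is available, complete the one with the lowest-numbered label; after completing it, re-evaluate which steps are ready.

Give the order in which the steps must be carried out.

1 and 2 have no prerequisites; 1 has the earlier label, so 1 is first.
Now 2 and 5 have their prerequisites met. 2 has the earlier label, so 2 next.
7 now also ready, so the ready set is {5, 7}; 5 has the earlier label → 5.
6 now also ready, so the ready set is {6, 7}; 6 has the earlier label → 6.
7 needed 2, now all done → 7.
That leaves 4 as the only ready step → 4.
8 needed 4, now all done → 8.
3 is the only step now ready → 3.

1, 2, 5, 6, 7, 4, 8, 3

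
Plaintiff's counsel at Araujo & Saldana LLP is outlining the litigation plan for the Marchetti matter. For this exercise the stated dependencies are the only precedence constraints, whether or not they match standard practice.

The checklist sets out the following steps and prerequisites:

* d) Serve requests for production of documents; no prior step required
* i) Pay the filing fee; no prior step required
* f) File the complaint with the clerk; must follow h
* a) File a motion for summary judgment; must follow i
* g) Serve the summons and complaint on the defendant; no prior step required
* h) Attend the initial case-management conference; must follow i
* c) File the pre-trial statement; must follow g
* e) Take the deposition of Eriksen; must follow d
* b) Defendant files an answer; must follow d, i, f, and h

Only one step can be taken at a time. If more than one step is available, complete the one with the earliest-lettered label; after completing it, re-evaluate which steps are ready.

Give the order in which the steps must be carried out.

Nothing is required for d, g and i. d has the earlier label → d first.
e now also ready, so the ready set is {e, g, i}; e has the earlier label → e.
g and i are both available; g has the earlier label → g.
c and i are both available; c has the earlier label → c.
That leaves i as the only ready step → i.
Now a and h have their prerequisites met. a has the earlier label, so a next.
h needed i, now all done → h.
f is the only step now ready → f.
b needed d, f, h and i, now all done → b.

d e g c i a h f b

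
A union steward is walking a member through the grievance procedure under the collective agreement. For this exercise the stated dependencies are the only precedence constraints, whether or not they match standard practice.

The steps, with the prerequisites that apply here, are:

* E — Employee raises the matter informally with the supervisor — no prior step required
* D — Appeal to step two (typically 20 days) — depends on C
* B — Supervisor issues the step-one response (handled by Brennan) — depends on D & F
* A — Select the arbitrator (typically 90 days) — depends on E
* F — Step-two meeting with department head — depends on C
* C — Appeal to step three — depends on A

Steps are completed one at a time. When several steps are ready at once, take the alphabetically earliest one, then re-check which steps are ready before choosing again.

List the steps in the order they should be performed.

E, A, C, D, F, B

Only E has no prerequisites, so it is first.
A needed E, now all done → A.
Next only C has its prerequisites met → C.
D and F are both available; D has the earlier label → D.
That leaves F as the only ready step → F.
Next only B has its prerequisites met → B.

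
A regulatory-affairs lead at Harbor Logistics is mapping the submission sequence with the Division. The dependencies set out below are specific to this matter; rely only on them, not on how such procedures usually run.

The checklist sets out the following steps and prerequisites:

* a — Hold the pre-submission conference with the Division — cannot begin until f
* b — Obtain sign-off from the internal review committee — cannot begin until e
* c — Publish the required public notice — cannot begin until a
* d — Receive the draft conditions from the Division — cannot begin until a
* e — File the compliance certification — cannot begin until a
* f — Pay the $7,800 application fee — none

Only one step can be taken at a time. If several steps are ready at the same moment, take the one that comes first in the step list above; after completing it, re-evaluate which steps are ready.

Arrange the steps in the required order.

f, a, c, d, e, b

f is the only step with nothing outstanding, so it goes first.
Next only a has its prerequisites met → a.
Now c, d and e have their prerequisites met. c is listed earlier, so c next.
d and e are both available; d is listed earlier → d.
Next only e has its prerequisites met → e.
Next only b has its prerequisites met → b.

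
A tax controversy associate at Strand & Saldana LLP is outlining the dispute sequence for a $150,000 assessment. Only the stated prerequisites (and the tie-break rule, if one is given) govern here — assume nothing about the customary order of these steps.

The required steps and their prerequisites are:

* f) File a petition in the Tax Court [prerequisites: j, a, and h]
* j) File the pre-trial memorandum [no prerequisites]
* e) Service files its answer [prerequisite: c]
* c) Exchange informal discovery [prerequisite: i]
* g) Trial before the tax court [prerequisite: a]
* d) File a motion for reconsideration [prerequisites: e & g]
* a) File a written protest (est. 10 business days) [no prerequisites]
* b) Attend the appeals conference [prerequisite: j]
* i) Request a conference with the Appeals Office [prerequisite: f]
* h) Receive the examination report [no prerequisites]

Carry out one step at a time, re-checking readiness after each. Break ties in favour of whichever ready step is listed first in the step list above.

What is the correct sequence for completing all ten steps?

j, a, g, b, h, f, i, c, e, d

Nothing is required for j, a and h. j is listed earlier → j first.
Now a, b and h have their prerequisites met. a is listed earlier, so a next.
g, b and h are all available; g is listed earlier → g.
Now b and h have their prerequisites met. b is listed earlier, so b next.
That leaves h as the only ready step → h.
f is the only step now ready → f.
i is the only step now ready → i.
c needed i, now all done → c.
e needed c, now all done → e.
Next only d has its prerequisites met → d.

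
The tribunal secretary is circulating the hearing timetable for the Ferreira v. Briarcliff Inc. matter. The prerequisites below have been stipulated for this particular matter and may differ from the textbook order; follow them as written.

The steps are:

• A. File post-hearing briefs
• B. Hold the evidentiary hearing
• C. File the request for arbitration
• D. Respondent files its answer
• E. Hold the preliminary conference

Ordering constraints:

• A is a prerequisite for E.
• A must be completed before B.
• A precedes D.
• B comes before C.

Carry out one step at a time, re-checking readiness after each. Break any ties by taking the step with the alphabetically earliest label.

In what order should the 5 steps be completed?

A has no prerequisites → A first.
Now B, D and E have their prerequisites met. B has the earlier label, so B next.
Now C, D and E have their prerequisites met. C has the earlier label, so C next.
Now D and E have their prerequisites met. D has the earlier label, so D next.
E needed A, now all done → E.

A, B, C, D, E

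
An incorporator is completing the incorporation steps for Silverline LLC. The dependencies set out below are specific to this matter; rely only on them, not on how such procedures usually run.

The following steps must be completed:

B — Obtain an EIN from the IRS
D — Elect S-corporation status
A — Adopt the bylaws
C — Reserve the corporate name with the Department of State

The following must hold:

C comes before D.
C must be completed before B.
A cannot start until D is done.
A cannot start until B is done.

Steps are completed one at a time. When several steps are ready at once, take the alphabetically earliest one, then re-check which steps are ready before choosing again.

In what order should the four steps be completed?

C is the only step with nothing outstanding, so it goes first.
Ready: B and D. B has the earlier label → B.
That leaves D as the only ready step → D.
A needed B and D, now all done → A.

C B D A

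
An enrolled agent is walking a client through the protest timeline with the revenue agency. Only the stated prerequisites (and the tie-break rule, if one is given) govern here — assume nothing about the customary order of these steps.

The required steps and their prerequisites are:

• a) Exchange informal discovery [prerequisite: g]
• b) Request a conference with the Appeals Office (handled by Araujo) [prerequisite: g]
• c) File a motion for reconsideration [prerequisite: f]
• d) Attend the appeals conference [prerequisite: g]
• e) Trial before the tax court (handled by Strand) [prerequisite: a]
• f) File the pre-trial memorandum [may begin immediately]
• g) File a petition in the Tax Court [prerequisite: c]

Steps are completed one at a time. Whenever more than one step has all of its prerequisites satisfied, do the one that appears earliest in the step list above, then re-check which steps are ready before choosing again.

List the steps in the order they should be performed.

f c g a b d e

f has no prerequisites → f first.
c needed f, now all done → c.
g needed c, now all done → g.
Ready: a, b and d. a is listed earlier → a.
Now b, d and e have their prerequisites met. b is listed earlier, so b next.
d and e are both available; d is listed earlier → d.
Next only e has its prerequisites met → e.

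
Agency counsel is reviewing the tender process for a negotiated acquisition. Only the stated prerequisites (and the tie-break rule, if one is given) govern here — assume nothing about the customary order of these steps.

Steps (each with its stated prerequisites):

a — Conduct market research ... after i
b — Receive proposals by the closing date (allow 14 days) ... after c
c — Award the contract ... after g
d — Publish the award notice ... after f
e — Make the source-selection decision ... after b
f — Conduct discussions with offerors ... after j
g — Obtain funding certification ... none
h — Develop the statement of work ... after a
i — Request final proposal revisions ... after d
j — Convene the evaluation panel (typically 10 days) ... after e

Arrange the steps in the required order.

g, c, b, e, j, f, d, i, a, h

g is the only step with nothing outstanding, so it goes first.
That leaves c as the only ready step → c.
b needed c, now all done → b.
Next only e has its prerequisites met → e.
j needed e, now all done → j.
That leaves f as the only ready step → f.
Next only d has its prerequisites met → d.
i is the only step now ready → i.
a needed i, now all done → a.
h needed a, now all done → h.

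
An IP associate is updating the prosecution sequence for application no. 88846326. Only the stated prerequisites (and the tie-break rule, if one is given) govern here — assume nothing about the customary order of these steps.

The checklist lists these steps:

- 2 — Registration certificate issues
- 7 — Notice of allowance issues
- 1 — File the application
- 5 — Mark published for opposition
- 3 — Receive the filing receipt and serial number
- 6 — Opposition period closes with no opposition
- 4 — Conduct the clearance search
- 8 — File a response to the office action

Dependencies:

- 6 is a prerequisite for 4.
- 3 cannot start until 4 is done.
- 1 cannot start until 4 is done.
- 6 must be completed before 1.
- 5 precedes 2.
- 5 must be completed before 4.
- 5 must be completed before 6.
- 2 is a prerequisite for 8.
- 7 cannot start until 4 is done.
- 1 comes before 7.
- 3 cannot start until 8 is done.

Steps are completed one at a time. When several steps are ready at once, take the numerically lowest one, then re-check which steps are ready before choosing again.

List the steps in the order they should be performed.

5 is the only step with nothing outstanding, so it goes first.
Now 2 and 6 have their prerequisites met. 2 has the earlier label, so 2 next.
Ready: 6 and 8. 6 has the earlier label → 6.
4 and 8 are both available; 4 has the earlier label → 4.
Ready: 1 and 8. 1 has the earlier label → 1.
7 now also ready, so the ready set is {7, 8}; 7 has the earlier label → 7.
That leaves 8 as the only ready step → 8.
Next only 3 has its prerequisites met → 3.

5 2 6 4 1 7 8 3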